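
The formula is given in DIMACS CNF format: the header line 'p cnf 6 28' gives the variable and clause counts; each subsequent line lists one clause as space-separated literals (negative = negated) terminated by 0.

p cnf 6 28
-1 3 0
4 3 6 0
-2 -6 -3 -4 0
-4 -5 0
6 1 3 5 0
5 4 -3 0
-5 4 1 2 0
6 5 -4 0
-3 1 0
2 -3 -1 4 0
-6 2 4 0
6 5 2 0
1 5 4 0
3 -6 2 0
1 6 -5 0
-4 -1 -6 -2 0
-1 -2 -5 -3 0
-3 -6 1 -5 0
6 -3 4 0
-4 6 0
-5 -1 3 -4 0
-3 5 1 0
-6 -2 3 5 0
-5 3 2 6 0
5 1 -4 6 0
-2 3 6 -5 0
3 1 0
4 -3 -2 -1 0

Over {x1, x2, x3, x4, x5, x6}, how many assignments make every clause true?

There are 2^6 = 64 truth assignments over (x1, x2, x3, x4, x5, x6).
Split on x4. With x4 = True, the clauses containing x4 are satisfied and ¬x4 drops from the rest; 1 of the 2^5 = 32 assignments to the other variables satisfy what remains.
With x4 = False, by the same count on the reduced clause set, 0 assignments work.
(One model: x1=T, x2=F, x3=T, x4=T, x5=F, x6=T.)
Total: 1 + 0 = 1.

1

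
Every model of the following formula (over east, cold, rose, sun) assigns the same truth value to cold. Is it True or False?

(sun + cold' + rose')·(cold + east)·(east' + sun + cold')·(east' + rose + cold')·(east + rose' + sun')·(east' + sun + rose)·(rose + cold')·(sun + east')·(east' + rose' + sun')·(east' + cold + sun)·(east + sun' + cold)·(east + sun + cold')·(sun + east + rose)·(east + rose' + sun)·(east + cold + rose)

False

Suppose cold = 1.
(rose) alone gives rose = 1.
(sun) alone gives sun = 1.
(east) alone gives east = 1.
That conflicts with the unit clause (east').
So every satisfying assignment has cold = False.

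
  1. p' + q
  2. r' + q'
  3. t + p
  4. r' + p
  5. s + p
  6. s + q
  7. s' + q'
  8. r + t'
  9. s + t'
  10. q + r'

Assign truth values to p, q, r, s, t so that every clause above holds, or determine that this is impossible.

Case p = 1:
The clause (q) is unit, so q = 1.
The clause (r') is unit, so r = 0.
The clause (s') is unit, so s = 0.
The clause (t') is unit, so t = 0.
All clauses are satisfied.

p=1, q=1, r=0, s=0, t=0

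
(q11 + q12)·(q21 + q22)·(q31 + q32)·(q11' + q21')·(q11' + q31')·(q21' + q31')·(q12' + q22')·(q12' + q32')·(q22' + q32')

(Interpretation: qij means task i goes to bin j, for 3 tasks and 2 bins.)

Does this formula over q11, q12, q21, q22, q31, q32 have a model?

Suppose q11 = 1.
From the singleton clause (q21'), q21 = 0.
From the singleton clause (q22), q22 = 1.
From the singleton clause (q31'), q31 = 0.
From the singleton clause (q32), q32 = 1.
That conflicts with the unit clause (q32').
That branch fails; take q11 = 0 instead.
From the singleton clause (q12), q12 = 1.
From the singleton clause (q22'), q22 = 0.
From the singleton clause (q21), q21 = 1.
From the singleton clause (q31'), q31 = 0.
From the singleton clause (q32), q32 = 1.
That conflicts with the unit clause (q32').
Neither q11 = 1 nor q11 = 0 works.
No assignment satisfies every clause.

No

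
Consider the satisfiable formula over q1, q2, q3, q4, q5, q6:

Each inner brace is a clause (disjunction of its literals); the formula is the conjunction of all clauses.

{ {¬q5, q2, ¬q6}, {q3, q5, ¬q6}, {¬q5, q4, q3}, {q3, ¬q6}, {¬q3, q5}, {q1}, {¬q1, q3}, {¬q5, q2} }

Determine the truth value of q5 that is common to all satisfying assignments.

Suppose q5 = False.
From the singleton clause (¬q3), q3 = False.
From the singleton clause (¬q6), q6 = False.
From the singleton clause (q1), q1 = True.
But (¬q1) is also a unit clause — contradiction.
So every satisfying assignment has q5 = True.

True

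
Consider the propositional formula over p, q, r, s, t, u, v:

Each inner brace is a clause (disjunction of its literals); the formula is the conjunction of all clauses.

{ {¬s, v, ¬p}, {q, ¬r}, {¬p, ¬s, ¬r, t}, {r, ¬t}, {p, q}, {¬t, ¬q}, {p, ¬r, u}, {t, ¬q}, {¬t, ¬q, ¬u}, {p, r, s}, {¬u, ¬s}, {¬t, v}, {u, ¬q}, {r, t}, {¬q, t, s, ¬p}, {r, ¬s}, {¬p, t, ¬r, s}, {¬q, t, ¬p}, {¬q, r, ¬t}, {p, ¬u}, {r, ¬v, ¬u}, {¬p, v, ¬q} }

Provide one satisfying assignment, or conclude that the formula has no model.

UNSATISFIABLE

Suppose q = True.
The clause (¬t) is unit, so t = False.
But (t) is also a unit clause — contradiction.
Backtrack on q: now try q = False.
The clause (¬r) is unit, so r = False.
The clause (¬t) is unit, so t = False.
But (t) is also a unit clause — contradiction.
Either choice for q ends in contradiction.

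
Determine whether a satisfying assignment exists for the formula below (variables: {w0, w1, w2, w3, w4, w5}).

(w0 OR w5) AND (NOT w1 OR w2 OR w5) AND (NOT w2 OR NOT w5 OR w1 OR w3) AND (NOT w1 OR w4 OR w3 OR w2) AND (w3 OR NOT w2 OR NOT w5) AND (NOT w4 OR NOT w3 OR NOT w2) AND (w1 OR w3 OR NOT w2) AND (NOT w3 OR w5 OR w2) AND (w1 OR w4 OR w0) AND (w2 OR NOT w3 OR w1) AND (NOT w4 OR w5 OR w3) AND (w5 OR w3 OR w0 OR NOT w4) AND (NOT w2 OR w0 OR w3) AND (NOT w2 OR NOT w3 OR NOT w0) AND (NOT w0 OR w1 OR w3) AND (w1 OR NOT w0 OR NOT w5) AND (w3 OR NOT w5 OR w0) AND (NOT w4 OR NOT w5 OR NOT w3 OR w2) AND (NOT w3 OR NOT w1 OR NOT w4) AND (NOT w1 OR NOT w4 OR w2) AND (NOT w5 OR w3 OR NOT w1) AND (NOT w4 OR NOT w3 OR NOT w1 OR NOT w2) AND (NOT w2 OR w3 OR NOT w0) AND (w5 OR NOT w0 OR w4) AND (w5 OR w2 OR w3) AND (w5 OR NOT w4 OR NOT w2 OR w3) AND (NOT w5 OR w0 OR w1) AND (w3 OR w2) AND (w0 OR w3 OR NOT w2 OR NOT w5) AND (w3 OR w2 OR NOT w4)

Case w0 = false:
Unit clause (w5) forces w5 = true.
Unit clause (w3) forces w3 = true.
Unit clause (w1) forces w1 = true.
Unit clause (NOT w4) forces w4 = false.
All clauses hold; w2 can take either value.
A satisfying assignment: w0 ↦ false; w1 ↦ true; w2 ↦ true; w3 ↦ true; w4 ↦ false; w5 ↦ true.

Satisfiable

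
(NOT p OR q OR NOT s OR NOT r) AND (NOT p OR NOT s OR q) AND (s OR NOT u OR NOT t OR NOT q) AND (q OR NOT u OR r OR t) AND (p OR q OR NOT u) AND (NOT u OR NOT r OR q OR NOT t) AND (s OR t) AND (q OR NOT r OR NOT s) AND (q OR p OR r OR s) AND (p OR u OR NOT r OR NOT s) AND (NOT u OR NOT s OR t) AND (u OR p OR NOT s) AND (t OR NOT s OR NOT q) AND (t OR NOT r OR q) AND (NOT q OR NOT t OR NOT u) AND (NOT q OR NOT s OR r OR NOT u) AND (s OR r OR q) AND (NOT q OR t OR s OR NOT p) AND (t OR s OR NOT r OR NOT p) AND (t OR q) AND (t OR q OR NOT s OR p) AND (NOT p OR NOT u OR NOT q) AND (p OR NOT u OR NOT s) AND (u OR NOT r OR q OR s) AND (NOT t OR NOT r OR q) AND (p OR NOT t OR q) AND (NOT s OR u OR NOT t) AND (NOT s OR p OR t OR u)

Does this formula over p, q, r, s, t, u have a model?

Suppose s = false.
Unit clause (t) forces t = true.
Suppose u = false.
Suppose r = false.
Unit clause (q) forces q = true.
Every clause is now satisfied; p is unconstrained.
A satisfying assignment: p ↦ false,  q ↦ true,  r ↦ false,  s ↦ false,  t ↦ true,  u ↦ false.

Yes, satisfiable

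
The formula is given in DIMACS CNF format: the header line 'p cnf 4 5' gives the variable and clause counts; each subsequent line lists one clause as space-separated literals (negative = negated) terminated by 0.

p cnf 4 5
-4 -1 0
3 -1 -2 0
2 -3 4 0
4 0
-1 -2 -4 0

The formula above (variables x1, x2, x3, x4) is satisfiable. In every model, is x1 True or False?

Suppose x1 = True.
(¬x4) alone gives x4 = False.
Now (x4) is unsatisfied and unit — conflict.
So every satisfying assignment has x1 = False.

False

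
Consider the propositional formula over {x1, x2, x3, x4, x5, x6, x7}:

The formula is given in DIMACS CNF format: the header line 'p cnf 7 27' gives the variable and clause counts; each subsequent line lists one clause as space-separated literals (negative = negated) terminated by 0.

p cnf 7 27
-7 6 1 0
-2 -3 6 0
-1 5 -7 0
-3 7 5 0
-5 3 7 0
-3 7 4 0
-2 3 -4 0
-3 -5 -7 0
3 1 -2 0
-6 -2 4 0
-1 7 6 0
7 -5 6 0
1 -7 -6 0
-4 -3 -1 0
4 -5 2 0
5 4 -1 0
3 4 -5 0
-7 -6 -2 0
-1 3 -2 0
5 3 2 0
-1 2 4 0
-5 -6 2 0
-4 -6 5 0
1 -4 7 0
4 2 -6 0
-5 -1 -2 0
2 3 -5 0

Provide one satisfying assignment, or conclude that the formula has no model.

Branch on x7: set x7 = False.
Branch on x3: set x3 = False.
From the singleton clause (¬x5), x5 = False.
From the singleton clause (x2), x2 = True.
From the singleton clause (¬x4), x4 = False.
From the singleton clause (x1), x1 = True.
Now (¬x1) is unsatisfied and unit — conflict.
Undo x3 and try x3 = True.
From the singleton clause (x5), x5 = True.
From the singleton clause (x4), x4 = True.
From the singleton clause (x6), x6 = True.
From the singleton clause (¬x1), x1 = False.
Now (x1) is unsatisfied and unit — conflict.
Neither x3 = True nor x3 = False works.
Undo x7 and try x7 = True.
Branch on x6: set x6 = True.
From the singleton clause (x1), x1 = True.
From the singleton clause (x5), x5 = True.
From the singleton clause (¬x3), x3 = False.
From the singleton clause (x4), x4 = True.
From the singleton clause (¬x2), x2 = False.
Now (x2) is unsatisfied and unit — conflict.
Undo x6 and try x6 = False.
From the singleton clause (x1), x1 = True.
From the singleton clause (x5), x5 = True.
From the singleton clause (¬x3), x3 = False.
From the singleton clause (x4), x4 = True.
From the singleton clause (¬x2), x2 = False.
Now (x2) is unsatisfied and unit — conflict.
Neither x6 = True nor x6 = False works.
Neither x7 = True nor x7 = False works.

UNSATISFIABLE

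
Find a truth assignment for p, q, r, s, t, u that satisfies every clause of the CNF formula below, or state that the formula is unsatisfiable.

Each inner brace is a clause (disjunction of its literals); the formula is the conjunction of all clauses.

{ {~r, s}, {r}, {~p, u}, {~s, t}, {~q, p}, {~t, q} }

Unit clause (r) forces r = 1.
Unit clause (s) forces s = 1.
Unit clause (t) forces t = 1.
Unit clause (q) forces q = 1.
Unit clause (p) forces p = 1.
Unit clause (u) forces u = 1.
Every clause now holds.

p: 1, q: 1, r: 1, s: 1, t: 1, u: 1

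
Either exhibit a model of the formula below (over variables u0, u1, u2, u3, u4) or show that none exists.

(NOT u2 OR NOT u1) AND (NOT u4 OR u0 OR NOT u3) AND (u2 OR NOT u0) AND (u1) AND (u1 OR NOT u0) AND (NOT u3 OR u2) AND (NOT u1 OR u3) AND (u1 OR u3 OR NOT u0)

(u1) alone gives u1 = true.
(NOT u2) alone gives u2 = false.
(NOT u0) alone gives u0 = false.
(NOT u3) alone gives u3 = false.
That conflicts with the unit clause (u3).

UNSATISFIABLE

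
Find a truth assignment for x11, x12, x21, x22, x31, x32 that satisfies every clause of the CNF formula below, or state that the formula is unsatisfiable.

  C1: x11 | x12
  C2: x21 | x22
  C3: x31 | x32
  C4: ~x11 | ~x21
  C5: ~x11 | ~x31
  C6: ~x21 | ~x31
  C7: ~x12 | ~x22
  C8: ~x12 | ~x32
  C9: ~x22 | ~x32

Case x11 = 1:
From the singleton clause (~x21), x21 = 0.
From the singleton clause (x22), x22 = 1.
From the singleton clause (~x31), x31 = 0.
From the singleton clause (x32), x32 = 1.
But (~x32) is also a unit clause — contradiction.
Undo x11 and try x11 = 0.
From the singleton clause (x12), x12 = 1.
From the singleton clause (~x22), x22 = 0.
From the singleton clause (x21), x21 = 1.
From the singleton clause (~x31), x31 = 0.
From the singleton clause (x32), x32 = 1.
But (~x32) is also a unit clause — contradiction.
Either choice for x11 ends in contradiction.

UNSATISFIABLE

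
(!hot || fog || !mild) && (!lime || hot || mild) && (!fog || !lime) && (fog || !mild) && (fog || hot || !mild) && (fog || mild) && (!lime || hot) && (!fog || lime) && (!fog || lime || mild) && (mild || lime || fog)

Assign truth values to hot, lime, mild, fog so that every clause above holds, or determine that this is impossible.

UNSATISFIABLE

Suppose fog = false.
(!mild) alone gives mild = false.
That conflicts with the unit clause (mild).
So fog must be the other value — set fog = true.
(!lime) alone gives lime = false.
That conflicts with the unit clause (lime).
Both values of fog lead to a conflict.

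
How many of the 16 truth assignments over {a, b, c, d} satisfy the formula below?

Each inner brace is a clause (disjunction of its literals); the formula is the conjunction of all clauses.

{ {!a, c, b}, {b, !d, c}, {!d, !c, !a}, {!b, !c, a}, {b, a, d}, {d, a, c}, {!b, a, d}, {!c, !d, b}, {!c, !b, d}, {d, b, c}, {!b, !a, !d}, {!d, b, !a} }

3

There are 2^4 = 16 truth assignments over (a, b, c, d).
Split on c. With c = true, the clauses containing c are satisfied and !c drops from the rest; 1 of the 2^3 = 8 assignments to the other variables satisfy what remains.
With c = false, by the same count on the reduced clause set, 2 assignments work.
(One model: a=F, b=T, c=F, d=T.)
Total: 1 + 2 = 3.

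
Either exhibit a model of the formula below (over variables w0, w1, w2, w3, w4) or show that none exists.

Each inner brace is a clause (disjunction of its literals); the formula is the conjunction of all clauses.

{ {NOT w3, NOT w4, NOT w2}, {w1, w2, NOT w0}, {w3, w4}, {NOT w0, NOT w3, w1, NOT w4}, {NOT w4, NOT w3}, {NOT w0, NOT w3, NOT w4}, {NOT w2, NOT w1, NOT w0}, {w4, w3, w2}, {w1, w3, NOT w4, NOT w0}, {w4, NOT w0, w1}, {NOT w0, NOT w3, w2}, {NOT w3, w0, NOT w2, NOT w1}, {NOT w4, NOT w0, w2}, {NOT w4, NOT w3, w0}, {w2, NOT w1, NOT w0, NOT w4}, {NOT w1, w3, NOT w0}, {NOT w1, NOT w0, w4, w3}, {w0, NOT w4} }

w0: false,  w1: false,  w2: true,  w3: true,  w4: false

Try w3 = true.
The clause (NOT w4) is unit, so w4 = false.
Try w0 = false.
Try w2 = true.
The clause (NOT w1) is unit, so w1 = false.
Every clause now holds.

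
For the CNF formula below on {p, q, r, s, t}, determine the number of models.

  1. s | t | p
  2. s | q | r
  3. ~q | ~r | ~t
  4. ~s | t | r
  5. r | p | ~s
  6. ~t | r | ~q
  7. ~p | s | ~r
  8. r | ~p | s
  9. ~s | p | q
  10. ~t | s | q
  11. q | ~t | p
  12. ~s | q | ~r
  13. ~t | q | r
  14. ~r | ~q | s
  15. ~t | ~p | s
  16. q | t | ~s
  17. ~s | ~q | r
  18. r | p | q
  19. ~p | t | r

2

There are 2^5 = 32 truth assignments over (p, q, r, s, t).
Split on p. With p = 1, the clauses containing p are satisfied and ~p drops from the rest; 1 of the 2^4 = 16 assignments to the other variables satisfy what remains.
With p = 0, by the same count on the reduced clause set, 1 assignment works.
(One model: p=F, q=T, r=T, s=T, t=F.)
Total: 1 + 1 = 2.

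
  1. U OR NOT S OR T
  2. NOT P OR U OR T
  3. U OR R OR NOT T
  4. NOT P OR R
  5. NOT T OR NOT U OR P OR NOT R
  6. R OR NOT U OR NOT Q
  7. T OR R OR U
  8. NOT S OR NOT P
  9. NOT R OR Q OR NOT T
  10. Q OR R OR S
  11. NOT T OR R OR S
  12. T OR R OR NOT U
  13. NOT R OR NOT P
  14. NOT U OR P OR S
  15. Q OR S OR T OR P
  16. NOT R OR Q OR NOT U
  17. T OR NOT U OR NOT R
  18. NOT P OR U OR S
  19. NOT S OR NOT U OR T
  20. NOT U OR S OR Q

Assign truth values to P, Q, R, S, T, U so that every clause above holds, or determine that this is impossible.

Branch on P: set P = false.
Branch on U: set U = false.
Branch on S: set S = true.
The clause (T) is unit, so T = true.
The clause (R) is unit, so R = true.
The clause (Q) is unit, so Q = true.
Every clause now holds.

P ↦ false,  Q ↦ true,  R ↦ true,  S ↦ true,  T ↦ true,  U ↦ false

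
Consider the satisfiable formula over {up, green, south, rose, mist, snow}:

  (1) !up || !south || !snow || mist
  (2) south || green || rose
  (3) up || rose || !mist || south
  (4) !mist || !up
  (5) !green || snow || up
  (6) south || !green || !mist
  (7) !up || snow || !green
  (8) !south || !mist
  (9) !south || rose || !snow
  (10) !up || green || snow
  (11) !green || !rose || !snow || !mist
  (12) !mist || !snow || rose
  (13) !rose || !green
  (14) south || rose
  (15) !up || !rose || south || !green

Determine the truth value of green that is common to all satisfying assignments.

Suppose green = true.
Unit clause (!rose) forces rose = false.
Unit clause (south) forces south = true.
Unit clause (!mist) forces mist = false.
Unit clause (!snow) forces snow = false.
Unit clause (up) forces up = true.
Now (!up) is unsatisfied and unit — conflict.
So every satisfying assignment has green = False.

False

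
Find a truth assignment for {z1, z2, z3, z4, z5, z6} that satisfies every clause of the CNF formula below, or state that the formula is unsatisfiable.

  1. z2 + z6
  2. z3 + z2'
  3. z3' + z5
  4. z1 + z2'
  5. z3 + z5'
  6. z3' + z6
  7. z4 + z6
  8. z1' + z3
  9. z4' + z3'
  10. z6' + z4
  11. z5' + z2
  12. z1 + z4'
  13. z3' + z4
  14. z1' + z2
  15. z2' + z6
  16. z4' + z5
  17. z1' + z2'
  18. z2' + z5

UNSATISFIABLE

Case z2 = 1:
The clause (z3) is unit, so z3 = 1.
The clause (z5) is unit, so z5 = 1.
The clause (z1) is unit, so z1 = 1.
But (z1') is also a unit clause — contradiction.
Undo z2 and try z2 = 0.
The clause (z6) is unit, so z6 = 1.
The clause (z4) is unit, so z4 = 1.
The clause (z3') is unit, so z3 = 0.
The clause (z5') is unit, so z5 = 0.
But (z5) is also a unit clause — contradiction.
Neither z2 = 1 nor z2 = 0 works.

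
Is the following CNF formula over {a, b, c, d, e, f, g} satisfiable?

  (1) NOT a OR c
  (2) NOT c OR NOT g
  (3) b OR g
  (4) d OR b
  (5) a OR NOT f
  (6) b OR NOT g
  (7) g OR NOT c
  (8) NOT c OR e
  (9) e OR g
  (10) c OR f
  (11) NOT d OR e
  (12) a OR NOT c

Branch on a: set a = false.
The clause (NOT f) is unit, so f = false.
The clause (c) is unit, so c = true.
That conflicts with the unit clause (NOT c).
So a must be the other value — set a = true.
The clause (c) is unit, so c = true.
The clause (NOT g) is unit, so g = false.
That conflicts with the unit clause (g).
Neither a = true nor a = false works.
No assignment satisfies every clause.

No, unsatisfiable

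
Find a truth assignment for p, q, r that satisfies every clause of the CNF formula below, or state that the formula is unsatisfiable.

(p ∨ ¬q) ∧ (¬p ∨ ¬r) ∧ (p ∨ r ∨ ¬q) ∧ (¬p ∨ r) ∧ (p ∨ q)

Case p = True:
(¬r) alone gives r = False.
That conflicts with the unit clause (r).
So p must be the other value — set p = False.
(¬q) alone gives q = False.
That conflicts with the unit clause (q).
Both values of p lead to a conflict.

UNSATISFIABLE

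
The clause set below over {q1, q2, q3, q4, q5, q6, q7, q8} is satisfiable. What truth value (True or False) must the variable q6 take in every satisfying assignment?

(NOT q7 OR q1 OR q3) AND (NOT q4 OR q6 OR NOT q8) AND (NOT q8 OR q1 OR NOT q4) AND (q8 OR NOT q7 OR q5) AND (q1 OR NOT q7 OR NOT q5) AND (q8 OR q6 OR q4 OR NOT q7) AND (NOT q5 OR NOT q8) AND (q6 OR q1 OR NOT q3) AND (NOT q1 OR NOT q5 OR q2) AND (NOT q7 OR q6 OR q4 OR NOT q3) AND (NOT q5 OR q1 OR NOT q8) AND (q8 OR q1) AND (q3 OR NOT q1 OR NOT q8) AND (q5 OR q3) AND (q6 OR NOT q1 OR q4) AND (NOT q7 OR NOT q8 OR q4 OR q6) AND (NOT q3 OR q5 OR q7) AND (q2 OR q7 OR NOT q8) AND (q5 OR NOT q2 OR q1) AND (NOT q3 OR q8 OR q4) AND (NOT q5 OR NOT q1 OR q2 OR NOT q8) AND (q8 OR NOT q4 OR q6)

Suppose q6 = false.
Try q4 = false.
From the singleton clause (NOT q1), q1 = false.
From the singleton clause (NOT q3), q3 = false.
From the singleton clause (NOT q7), q7 = false.
From the singleton clause (q8), q8 = true.
From the singleton clause (NOT q5), q5 = false.
But (q5) is also a unit clause — contradiction.
Undo q4 and try q4 = true.
From the singleton clause (NOT q8), q8 = false.
But (q8) is also a unit clause — contradiction.
Both values of q4 lead to a conflict.
So every satisfying assignment has q6 = True.

True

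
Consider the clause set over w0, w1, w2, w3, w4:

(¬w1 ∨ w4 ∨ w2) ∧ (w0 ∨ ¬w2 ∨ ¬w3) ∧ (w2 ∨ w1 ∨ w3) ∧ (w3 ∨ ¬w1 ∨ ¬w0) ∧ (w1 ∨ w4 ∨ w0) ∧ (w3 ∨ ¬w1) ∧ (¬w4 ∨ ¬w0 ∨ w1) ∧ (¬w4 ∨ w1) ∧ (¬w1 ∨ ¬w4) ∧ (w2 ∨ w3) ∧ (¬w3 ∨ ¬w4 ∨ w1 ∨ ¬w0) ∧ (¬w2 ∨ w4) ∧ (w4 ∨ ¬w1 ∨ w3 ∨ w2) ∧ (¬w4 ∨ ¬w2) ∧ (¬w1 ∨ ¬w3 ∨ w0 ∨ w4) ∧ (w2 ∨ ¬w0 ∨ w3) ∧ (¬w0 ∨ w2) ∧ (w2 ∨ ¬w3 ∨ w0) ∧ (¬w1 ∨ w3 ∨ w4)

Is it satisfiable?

Case w3 = True:
Case w0 = True:
The clause (w2) is unit, so w2 = True.
The clause (w4) is unit, so w4 = True.
But (¬w4) is also a unit clause — contradiction.
So w0 must be the other value — set w0 = False.
The clause (¬w2) is unit, so w2 = False.
But (w2) is also a unit clause — contradiction.
Both values of w0 lead to a conflict.
So w3 must be the other value — set w3 = False.
The clause (¬w1) is unit, so w1 = False.
The clause (w2) is unit, so w2 = True.
The clause (¬w4) is unit, so w4 = False.
But (w4) is also a unit clause — contradiction.
Both values of w3 lead to a conflict.
No assignment satisfies every clause.

Unsatisfiable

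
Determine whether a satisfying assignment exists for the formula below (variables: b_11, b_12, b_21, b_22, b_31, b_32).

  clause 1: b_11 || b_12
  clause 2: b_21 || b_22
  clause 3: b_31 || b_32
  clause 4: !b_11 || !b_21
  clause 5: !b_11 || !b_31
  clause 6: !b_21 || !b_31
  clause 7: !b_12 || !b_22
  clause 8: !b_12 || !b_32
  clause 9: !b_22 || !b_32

No, unsatisfiable

Case b_11 = true:
Unit clause (!b_21) forces b_21 = false.
Unit clause (b_22) forces b_22 = true.
Unit clause (!b_31) forces b_31 = false.
Unit clause (b_32) forces b_32 = true.
But (!b_32) is also a unit clause — contradiction.
Backtrack on b_11: now try b_11 = false.
Unit clause (b_12) forces b_12 = true.
Unit clause (!b_22) forces b_22 = false.
Unit clause (b_21) forces b_21 = true.
Unit clause (!b_31) forces b_31 = false.
Unit clause (b_32) forces b_32 = true.
But (!b_32) is also a unit clause — contradiction.
Both values of b_11 lead to a conflict.
No assignment satisfies every clause.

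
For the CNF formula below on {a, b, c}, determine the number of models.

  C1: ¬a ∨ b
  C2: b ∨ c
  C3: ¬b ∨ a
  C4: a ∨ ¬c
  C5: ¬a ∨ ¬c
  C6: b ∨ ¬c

There are 2^3 = 8 truth assignments over (a, b, c).
Split on c. With c = True, the clauses containing c are satisfied and ¬c drops from the rest; 0 of the 2^2 = 4 assignments to the other variables satisfy what remains.
With c = False, by the same count on the reduced clause set, 1 assignment works.
Total: 0 + 1 = 1.

1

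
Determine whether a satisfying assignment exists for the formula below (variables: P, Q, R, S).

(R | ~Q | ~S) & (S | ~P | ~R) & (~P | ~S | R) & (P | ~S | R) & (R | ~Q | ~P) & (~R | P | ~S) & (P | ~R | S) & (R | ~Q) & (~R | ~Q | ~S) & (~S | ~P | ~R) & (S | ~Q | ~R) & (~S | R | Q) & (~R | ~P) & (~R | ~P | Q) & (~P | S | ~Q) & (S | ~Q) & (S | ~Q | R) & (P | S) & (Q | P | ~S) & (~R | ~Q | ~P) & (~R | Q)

Satisfiable

Case R = 0:
Unit clause (~Q) forces Q = 0.
Unit clause (~S) forces S = 0.
Unit clause (P) forces P = 1.
All clauses are satisfied.
A satisfying assignment: P ↦ 1, Q ↦ 0, R ↦ 0, S ↦ 0.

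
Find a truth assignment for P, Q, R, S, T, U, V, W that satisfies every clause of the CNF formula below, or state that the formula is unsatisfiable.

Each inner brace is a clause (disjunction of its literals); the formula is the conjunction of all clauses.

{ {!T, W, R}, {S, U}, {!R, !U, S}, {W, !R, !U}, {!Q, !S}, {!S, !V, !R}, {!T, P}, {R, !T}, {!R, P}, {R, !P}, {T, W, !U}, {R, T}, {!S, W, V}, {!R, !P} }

UNSATISFIABLE

Case S = true:
The clause (!Q) is unit, so Q = false.
Case V = false:
The clause (W) is unit, so W = true.
Case T = false:
The clause (R) is unit, so R = true.
The clause (P) is unit, so P = true.
Now (!P) is unsatisfied and unit — conflict.
That branch fails; take T = true instead.
The clause (P) is unit, so P = true.
The clause (R) is unit, so R = true.
Now (!R) is unsatisfied and unit — conflict.
Neither T = true nor T = false works.
That branch fails; take V = true instead.
The clause (!R) is unit, so R = false.
The clause (!T) is unit, so T = false.
Now (T) is unsatisfied and unit — conflict.
Neither V = true nor V = false works.
That branch fails; take S = false instead.
The clause (U) is unit, so U = true.
The clause (!R) is unit, so R = false.
The clause (!T) is unit, so T = false.
Now (T) is unsatisfied and unit — conflict.
Neither S = true nor S = false works.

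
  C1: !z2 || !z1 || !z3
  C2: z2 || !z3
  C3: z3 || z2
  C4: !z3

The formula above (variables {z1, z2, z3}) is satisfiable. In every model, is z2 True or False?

True

Suppose z2 = false.
(!z3) alone gives z3 = false.
That conflicts with the unit clause (z3).
So every satisfying assignment has z2 = True.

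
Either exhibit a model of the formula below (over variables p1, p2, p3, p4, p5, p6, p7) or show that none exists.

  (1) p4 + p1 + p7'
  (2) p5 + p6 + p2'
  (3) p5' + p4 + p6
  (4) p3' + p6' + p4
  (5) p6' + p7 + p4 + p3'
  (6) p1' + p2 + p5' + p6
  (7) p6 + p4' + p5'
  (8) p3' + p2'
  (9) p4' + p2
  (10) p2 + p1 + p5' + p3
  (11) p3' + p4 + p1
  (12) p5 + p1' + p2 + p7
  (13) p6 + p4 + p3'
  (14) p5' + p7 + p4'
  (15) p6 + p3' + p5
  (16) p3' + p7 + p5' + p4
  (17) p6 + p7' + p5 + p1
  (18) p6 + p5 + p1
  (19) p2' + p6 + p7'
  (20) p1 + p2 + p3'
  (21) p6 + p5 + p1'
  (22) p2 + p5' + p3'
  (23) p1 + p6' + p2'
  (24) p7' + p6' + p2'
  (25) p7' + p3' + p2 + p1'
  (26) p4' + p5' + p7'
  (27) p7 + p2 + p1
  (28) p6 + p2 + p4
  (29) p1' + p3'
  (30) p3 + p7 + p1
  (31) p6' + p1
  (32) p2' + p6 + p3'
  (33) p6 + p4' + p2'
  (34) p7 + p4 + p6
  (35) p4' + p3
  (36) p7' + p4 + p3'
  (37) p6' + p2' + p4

p1: 1,  p2: 0,  p3: 0,  p4: 0,  p5: 1,  p6: 1,  p7: 1

Branch on p3: set p3 = 0.
Unit clause (p4') forces p4 = 0.
Branch on p1: set p1 = 1.
Branch on p5: set p5 = 1.
Unit clause (p6) forces p6 = 1.
Unit clause (p2') forces p2 = 0.
No clause remains; p7 is free.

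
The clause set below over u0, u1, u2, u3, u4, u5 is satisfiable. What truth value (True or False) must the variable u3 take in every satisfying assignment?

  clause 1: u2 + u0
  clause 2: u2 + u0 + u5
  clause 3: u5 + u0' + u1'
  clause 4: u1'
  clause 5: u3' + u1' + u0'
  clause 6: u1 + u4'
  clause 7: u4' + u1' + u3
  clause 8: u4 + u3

Suppose u3 = 0.
The clause (u1') is unit, so u1 = 0.
The clause (u4') is unit, so u4 = 0.
But (u4) is also a unit clause — contradiction.
So every satisfying assignment has u3 = True.

True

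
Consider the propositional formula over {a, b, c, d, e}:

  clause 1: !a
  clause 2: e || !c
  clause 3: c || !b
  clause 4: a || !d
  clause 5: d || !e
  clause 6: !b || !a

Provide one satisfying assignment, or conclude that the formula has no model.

a=false,  b=false,  c=false,  d=false,  e=false

From the singleton clause (!a), a = false.
From the singleton clause (!d), d = false.
From the singleton clause (!e), e = false.
From the singleton clause (!c), c = false.
From the singleton clause (!b), b = false.
Every clause now holds.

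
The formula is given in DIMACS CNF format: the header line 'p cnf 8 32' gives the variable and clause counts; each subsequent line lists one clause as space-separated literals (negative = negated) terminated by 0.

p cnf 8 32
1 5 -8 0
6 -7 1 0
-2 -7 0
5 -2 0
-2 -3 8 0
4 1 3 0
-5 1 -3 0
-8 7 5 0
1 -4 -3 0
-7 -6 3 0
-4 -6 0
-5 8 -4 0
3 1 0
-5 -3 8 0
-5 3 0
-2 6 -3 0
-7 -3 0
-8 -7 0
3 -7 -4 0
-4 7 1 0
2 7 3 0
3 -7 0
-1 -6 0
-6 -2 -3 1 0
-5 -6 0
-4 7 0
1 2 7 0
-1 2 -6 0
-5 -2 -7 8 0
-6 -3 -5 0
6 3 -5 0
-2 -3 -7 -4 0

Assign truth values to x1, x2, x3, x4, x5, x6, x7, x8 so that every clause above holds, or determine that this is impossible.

Suppose x2 = False.
Suppose x4 = False.
Suppose x1 = True.
Unit clause (¬x6) forces x6 = False.
Suppose x5 = False.
Suppose x8 = False.
Suppose x7 = False.
Unit clause (x3) forces x3 = True.
All clauses are satisfied.

x1: True, x2: False, x3: True, x4: False, x5: False, x6: False, x7: False, x8: False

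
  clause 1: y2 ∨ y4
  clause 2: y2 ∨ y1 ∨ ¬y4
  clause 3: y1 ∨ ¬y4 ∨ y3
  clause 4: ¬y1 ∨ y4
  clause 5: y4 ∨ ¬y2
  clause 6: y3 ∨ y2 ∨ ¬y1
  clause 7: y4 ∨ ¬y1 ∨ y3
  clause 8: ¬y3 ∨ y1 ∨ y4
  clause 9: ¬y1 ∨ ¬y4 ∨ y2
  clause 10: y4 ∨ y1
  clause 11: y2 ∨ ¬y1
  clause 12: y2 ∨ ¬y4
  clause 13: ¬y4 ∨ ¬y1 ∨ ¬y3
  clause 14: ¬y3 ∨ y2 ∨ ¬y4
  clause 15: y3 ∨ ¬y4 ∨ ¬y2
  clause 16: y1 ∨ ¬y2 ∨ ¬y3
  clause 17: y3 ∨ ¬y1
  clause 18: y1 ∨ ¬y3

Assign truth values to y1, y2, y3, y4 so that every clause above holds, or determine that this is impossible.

Try y2 = True.
From the singleton clause (y4), y4 = True.
From the singleton clause (y3), y3 = True.
From the singleton clause (¬y1), y1 = False.
But (y1) is also a unit clause — contradiction.
Undo y2 and try y2 = False.
From the singleton clause (y4), y4 = True.
But (¬y4) is also a unit clause — contradiction.
Both values of y2 lead to a conflict.

UNSATISFIABLE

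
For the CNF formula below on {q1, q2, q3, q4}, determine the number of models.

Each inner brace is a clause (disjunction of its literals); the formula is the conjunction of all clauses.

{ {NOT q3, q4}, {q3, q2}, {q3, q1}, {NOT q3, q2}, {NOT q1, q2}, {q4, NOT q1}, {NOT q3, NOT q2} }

There are 2^4 = 16 truth assignments over (q1, q2, q3, q4).
Split on q1. With q1 = true, the clauses containing q1 are satisfied and NOT q1 drops from the rest; 1 of the 2^3 = 8 assignments to the other variables satisfy what remains.
With q1 = false, by the same count on the reduced clause set, 0 assignments work.
Total: 1 + 0 = 1.

1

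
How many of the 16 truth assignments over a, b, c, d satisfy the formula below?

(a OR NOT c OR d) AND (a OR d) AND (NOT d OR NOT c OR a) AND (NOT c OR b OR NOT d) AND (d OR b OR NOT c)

8

There are 2^4 = 16 truth assignments over (a, b, c, d).
Check each against the 5 clauses (columns in the order a, b, c, d):
  F F F F  ✗ fails (a OR d)
  F F F T  ✓ satisfies all
  F F T F  ✗ fails (a OR NOT c OR d)
  F F T T  ✗ fails (NOT d OR NOT c OR a)
  F T F F  ✗ fails (a OR d)
  F T F T  ✓ satisfies all
  F T T F  ✗ fails (a OR NOT c OR d)
  F T T T  ✗ fails (NOT d OR NOT c OR a)
  T F F F  ✓ satisfies all
  T F F T  ✓ satisfies all
  T F T F  ✗ fails (d OR b OR NOT c)
  T F T T  ✗ fails (NOT c OR b OR NOT d)
  T T F F  ✓ satisfies all
  T T F T  ✓ satisfies all
  T T T F  ✓ satisfies all
  T T T T  ✓ satisfies all
8 of the 16 rows are models.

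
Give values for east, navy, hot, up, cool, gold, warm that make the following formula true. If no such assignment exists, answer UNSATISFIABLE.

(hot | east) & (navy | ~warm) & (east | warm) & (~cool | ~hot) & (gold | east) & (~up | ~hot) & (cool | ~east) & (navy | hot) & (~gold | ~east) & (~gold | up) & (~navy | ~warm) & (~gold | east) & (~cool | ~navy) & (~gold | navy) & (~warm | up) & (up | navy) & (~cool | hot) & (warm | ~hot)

Branch on hot: set hot = 1.
From the singleton clause (~cool), cool = 0.
From the singleton clause (~up), up = 0.
From the singleton clause (~east), east = 0.
From the singleton clause (warm), warm = 1.
But (~warm) is also a unit clause — contradiction.
So hot must be the other value — set hot = 0.
From the singleton clause (east), east = 1.
From the singleton clause (cool), cool = 1.
But (~cool) is also a unit clause — contradiction.
Both values of hot lead to a conflict.

UNSATISFIABLE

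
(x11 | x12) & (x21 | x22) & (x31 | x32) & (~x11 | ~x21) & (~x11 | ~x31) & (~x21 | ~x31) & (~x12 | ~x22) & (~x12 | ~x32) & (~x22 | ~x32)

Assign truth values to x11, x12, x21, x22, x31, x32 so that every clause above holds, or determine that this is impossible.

Try x11 = 1.
Unit clause (~x21) forces x21 = 0.
Unit clause (x22) forces x22 = 1.
Unit clause (~x31) forces x31 = 0.
Unit clause (x32) forces x32 = 1.
But (~x32) is also a unit clause — contradiction.
So x11 must be the other value — set x11 = 0.
Unit clause (x12) forces x12 = 1.
Unit clause (~x22) forces x22 = 0.
Unit clause (x21) forces x21 = 1.
Unit clause (~x31) forces x31 = 0.
Unit clause (x32) forces x32 = 1.
But (~x32) is also a unit clause — contradiction.
Either choice for x11 ends in contradiction.

UNSATISFIABLE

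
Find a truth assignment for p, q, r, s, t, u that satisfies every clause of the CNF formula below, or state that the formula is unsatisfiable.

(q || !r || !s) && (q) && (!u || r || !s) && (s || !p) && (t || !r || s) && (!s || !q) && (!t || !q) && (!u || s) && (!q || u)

UNSATISFIABLE

Unit clause (q) forces q = true.
Unit clause (!s) forces s = false.
Unit clause (!p) forces p = false.
Unit clause (!t) forces t = false.
Unit clause (!r) forces r = false.
Unit clause (!u) forces u = false.
But (u) is also a unit clause — contradiction.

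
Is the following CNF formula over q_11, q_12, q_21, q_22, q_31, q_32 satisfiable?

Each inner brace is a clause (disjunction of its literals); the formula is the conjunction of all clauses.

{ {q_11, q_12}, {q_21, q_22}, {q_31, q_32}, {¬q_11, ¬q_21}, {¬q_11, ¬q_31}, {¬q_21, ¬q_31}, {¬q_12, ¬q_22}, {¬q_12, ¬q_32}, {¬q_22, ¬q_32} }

No, unsatisfiable

Branch on q_11: set q_11 = True.
The clause (¬q_21) is unit, so q_21 = False.
The clause (q_22) is unit, so q_22 = True.
The clause (¬q_31) is unit, so q_31 = False.
The clause (q_32) is unit, so q_32 = True.
But (¬q_32) is also a unit clause — contradiction.
That branch fails; take q_11 = False instead.
The clause (q_12) is unit, so q_12 = True.
The clause (¬q_22) is unit, so q_22 = False.
The clause (q_21) is unit, so q_21 = True.
The clause (¬q_31) is unit, so q_31 = False.
The clause (q_32) is unit, so q_32 = True.
But (¬q_32) is also a unit clause — contradiction.
Both values of q_11 lead to a conflict.
No assignment satisfies every clause.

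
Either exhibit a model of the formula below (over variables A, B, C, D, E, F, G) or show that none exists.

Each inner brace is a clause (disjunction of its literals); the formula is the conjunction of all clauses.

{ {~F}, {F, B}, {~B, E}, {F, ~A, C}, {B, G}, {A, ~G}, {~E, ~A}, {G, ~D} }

A: 0,  B: 1,  C: 1,  D: 0,  E: 1,  F: 0,  G: 0

The clause (~F) is unit, so F = 0.
The clause (B) is unit, so B = 1.
The clause (E) is unit, so E = 1.
The clause (~A) is unit, so A = 0.
The clause (~G) is unit, so G = 0.
The clause (~D) is unit, so D = 0.
Every clause is now satisfied; C is unconstrained.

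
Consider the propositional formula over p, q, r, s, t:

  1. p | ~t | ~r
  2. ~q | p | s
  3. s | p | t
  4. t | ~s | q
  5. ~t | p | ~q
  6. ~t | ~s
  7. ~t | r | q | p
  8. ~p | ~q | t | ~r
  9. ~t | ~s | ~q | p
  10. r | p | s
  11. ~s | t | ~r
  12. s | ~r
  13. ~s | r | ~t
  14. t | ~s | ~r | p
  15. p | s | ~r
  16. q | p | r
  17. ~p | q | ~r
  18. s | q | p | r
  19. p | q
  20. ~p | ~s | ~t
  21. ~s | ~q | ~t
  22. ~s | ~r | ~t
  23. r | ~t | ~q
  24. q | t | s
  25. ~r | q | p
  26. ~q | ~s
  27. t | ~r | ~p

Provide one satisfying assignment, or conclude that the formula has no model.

Case t = 1:
The clause (~s) is unit, so s = 0.
The clause (~r) is unit, so r = 0.
The clause (p) is unit, so p = 1.
The clause (~q) is unit, so q = 0.
All clauses are satisfied.

p=1, q=0, r=0, s=0, t=1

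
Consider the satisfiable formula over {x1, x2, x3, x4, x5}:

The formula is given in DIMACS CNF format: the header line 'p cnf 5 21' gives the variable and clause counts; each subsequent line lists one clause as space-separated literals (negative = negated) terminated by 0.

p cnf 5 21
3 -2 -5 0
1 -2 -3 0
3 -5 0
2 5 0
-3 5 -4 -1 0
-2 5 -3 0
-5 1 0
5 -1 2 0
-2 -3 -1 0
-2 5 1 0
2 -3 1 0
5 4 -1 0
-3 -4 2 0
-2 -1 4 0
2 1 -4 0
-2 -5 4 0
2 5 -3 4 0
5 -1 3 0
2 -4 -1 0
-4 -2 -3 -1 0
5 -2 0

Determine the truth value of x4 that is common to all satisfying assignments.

Suppose x4 = True.
Case x3 = True:
The clause (x2) is unit, so x2 = True.
The clause (x1) is unit, so x1 = True.
That conflicts with the unit clause (¬x1).
So x3 must be the other value — set x3 = False.
The clause (¬x5) is unit, so x5 = False.
The clause (x2) is unit, so x2 = True.
That conflicts with the unit clause (¬x2).
Neither x3 = True nor x3 = False works.
So every satisfying assignment has x4 = False.

False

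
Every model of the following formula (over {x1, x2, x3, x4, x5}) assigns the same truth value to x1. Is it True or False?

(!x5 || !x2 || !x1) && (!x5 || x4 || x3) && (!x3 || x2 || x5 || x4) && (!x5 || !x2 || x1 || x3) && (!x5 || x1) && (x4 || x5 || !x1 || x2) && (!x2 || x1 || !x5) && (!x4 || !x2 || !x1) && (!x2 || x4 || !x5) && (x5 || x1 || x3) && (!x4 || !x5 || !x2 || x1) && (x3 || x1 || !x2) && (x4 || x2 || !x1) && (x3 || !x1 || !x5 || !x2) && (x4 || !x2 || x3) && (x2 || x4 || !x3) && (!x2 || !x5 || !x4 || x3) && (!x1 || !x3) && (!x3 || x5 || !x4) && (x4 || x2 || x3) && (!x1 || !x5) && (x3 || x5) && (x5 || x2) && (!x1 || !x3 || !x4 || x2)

False

Suppose x1 = true.
The clause (!x3) is unit, so x3 = false.
The clause (!x5) is unit, so x5 = false.
But (x5) is also a unit clause — contradiction.
So every satisfying assignment has x1 = False.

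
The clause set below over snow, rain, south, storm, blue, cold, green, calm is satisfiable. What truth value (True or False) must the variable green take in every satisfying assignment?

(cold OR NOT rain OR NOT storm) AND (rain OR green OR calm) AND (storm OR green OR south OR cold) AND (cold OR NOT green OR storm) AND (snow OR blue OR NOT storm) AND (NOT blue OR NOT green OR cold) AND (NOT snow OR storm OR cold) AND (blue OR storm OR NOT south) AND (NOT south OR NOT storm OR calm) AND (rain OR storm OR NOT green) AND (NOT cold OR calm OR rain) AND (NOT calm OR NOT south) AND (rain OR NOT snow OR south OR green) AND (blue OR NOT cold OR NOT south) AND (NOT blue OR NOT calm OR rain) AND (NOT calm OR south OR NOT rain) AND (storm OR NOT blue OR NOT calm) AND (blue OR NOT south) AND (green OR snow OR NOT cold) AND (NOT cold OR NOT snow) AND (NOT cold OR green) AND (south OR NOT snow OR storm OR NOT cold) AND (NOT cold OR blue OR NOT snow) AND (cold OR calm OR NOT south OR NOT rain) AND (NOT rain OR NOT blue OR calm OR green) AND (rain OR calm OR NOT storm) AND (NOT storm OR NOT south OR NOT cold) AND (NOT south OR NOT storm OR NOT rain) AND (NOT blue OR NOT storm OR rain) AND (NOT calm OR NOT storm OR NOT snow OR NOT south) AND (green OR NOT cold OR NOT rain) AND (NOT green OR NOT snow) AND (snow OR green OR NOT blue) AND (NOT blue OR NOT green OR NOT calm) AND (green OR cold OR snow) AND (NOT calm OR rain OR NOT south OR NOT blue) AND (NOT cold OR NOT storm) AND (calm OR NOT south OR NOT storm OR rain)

True

Suppose green = false.
From the singleton clause (NOT cold), cold = false.
From the singleton clause (snow), snow = true.
From the singleton clause (storm), storm = true.
From the singleton clause (NOT rain), rain = false.
From the singleton clause (calm), calm = true.
From the singleton clause (NOT south), south = false.
But (south) is also a unit clause — contradiction.
So every satisfying assignment has green = True.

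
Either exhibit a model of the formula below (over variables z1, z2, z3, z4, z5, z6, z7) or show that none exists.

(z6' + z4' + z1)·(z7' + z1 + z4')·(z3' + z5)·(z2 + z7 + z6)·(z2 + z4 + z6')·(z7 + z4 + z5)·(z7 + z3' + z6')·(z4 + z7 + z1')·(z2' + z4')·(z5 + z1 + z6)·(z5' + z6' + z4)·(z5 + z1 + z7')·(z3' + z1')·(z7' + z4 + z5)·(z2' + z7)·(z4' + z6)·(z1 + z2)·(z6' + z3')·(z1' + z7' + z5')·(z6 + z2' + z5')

z1=1, z2=0, z3=0, z4=1, z5=0, z6=1, z7=0

Branch on z3: set z3 = 0.
Branch on z2: set z2 = 0.
The clause (z1) is unit, so z1 = 1.
Branch on z7: set z7 = 0.
The clause (z6) is unit, so z6 = 1.
The clause (z4) is unit, so z4 = 1.
Every clause is now satisfied; z5 is unconstrained.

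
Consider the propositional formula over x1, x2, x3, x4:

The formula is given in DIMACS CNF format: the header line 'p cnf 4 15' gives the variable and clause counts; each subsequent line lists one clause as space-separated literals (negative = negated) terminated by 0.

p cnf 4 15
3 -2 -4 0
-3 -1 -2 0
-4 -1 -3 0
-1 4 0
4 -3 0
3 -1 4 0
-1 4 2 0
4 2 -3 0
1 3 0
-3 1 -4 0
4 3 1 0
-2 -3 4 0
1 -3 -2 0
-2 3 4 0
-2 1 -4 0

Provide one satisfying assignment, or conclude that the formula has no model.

Try x1 = True.
The clause (x4) is unit, so x4 = True.
The clause (¬x3) is unit, so x3 = False.
The clause (¬x2) is unit, so x2 = False.
Every clause now holds.

x1: True; x2: False; x3: False; x4: True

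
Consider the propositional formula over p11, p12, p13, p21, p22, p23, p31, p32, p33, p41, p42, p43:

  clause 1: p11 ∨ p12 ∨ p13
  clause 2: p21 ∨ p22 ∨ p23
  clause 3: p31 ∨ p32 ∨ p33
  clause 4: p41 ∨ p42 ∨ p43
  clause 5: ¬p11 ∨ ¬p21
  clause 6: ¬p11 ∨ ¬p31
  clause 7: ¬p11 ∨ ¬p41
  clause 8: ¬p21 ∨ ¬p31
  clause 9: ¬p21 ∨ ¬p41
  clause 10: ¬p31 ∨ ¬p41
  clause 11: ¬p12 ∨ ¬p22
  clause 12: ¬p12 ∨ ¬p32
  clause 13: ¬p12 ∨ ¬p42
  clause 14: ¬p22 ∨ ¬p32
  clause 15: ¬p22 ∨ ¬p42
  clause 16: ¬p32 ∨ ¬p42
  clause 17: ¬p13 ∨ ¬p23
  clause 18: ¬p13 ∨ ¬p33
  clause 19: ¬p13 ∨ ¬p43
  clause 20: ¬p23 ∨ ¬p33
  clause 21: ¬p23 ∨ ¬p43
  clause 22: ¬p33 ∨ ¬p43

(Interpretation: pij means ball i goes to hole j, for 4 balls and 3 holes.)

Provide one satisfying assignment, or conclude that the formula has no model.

UNSATISFIABLE

Suppose p11 = False.
Suppose p12 = True.
Unit clause (¬p22) forces p22 = False.
Unit clause (¬p32) forces p32 = False.
Unit clause (¬p42) forces p42 = False.
Suppose p21 = True.
Unit clause (¬p31) forces p31 = False.
Unit clause (p33) forces p33 = True.
Unit clause (¬p41) forces p41 = False.
Unit clause (p43) forces p43 = True.
Now (¬p43) is unsatisfied and unit — conflict.
So p21 must be the other value — set p21 = False.
Unit clause (p23) forces p23 = True.
Unit clause (¬p13) forces p13 = False.
Unit clause (¬p33) forces p33 = False.
Unit clause (p31) forces p31 = True.
Unit clause (¬p41) forces p41 = False.
Unit clause (p43) forces p43 = True.
Now (¬p43) is unsatisfied and unit — conflict.
Either choice for p21 ends in contradiction.
So p12 must be the other value — set p12 = False.
Unit clause (p13) forces p13 = True.
Unit clause (¬p23) forces p23 = False.
Unit clause (¬p33) forces p33 = False.
Unit clause (¬p43) forces p43 = False.
Suppose p21 = True.
Unit clause (¬p31) forces p31 = False.
Unit clause (p32) forces p32 = True.
Unit clause (¬p41) forces p41 = False.
Unit clause (p42) forces p42 = True.
Now (¬p42) is unsatisfied and unit — conflict.
So p21 must be the other value — set p21 = False.
Unit clause (p22) forces p22 = True.
Unit clause (¬p32) forces p32 = False.
Unit clause (p31) forces p31 = True.
Unit clause (¬p41) forces p41 = False.
Unit clause (p42) forces p42 = True.
Now (¬p42) is unsatisfied and unit — conflict.
Either choice for p21 ends in contradiction.
Either choice for p12 ends in contradiction.
So p11 must be the other value — set p11 = True.
Unit clause (¬p21) forces p21 = False.
Unit clause (¬p31) forces p31 = False.
Unit clause (¬p41) forces p41 = False.
Suppose p22 = True.
Unit clause (¬p12) forces p12 = False.
Unit clause (¬p32) forces p32 = False.
Unit clause (p33) forces p33 = True.
Unit clause (¬p42) forces p42 = False.
Unit clause (p43) forces p43 = True.
Now (¬p43) is unsatisfied and unit — conflict.
So p22 must be the other value — set p22 = False.
Unit clause (p23) forces p23 = True.
Unit clause (¬p13) forces p13 = False.
Unit clause (¬p33) forces p33 = False.
Unit clause (p32) forces p32 = True.
Unit clause (¬p12) forces p12 = False.
Unit clause (¬p42) forces p42 = False.
Unit clause (p43) forces p43 = True.
Now (¬p43) is unsatisfied and unit — conflict.
Either choice for p22 ends in contradiction.
Either choice for p11 ends in contradiction.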